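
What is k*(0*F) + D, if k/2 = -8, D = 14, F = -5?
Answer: 14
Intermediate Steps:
k = -16 (k = 2*(-8) = -16)
k*(0*F) + D = -0*(-5) + 14 = -16*0 + 14 = 0 + 14 = 14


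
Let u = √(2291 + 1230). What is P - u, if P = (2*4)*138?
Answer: 1104 - √3521 ≈ 1044.7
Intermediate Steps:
P = 1104 (P = 8*138 = 1104)
u = √3521 ≈ 59.338
P - u = 1104 - √3521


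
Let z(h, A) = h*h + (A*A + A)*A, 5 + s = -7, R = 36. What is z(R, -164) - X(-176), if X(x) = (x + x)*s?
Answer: -4386976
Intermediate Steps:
s = -12 (s = -5 - 7 = -12)
X(x) = -24*x (X(x) = (x + x)*(-12) = (2*x)*(-12) = -24*x)
z(h, A) = h² + A*(A + A²) (z(h, A) = h² + (A² + A)*A = h² + (A + A²)*A = h² + A*(A + A²))
z(R, -164) - X(-176) = ((-164)² + (-164)³ + 36²) - (-24)*(-176) = (26896 - 4410944 + 1296) - 1*4224 = -4382752 - 4224 = -4386976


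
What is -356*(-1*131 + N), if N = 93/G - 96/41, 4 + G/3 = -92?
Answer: 46823167/984 ≈ 47585.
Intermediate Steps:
G = -288 (G = -12 + 3*(-92) = -12 - 276 = -288)
N = -10487/3936 (N = 93/(-288) - 96/41 = 93*(-1/288) - 96*1/41 = -31/96 - 96/41 = -10487/3936 ≈ -2.6644)
-356*(-1*131 + N) = -356*(-1*131 - 10487/3936) = -356*(-131 - 10487/3936) = -356*(-526103/3936) = 46823167/984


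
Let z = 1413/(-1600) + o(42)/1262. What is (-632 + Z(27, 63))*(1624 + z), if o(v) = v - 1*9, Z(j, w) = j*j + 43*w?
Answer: 2299131451391/504800 ≈ 4.5545e+6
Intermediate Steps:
Z(j, w) = j**2 + 43*w
o(v) = -9 + v (o(v) = v - 9 = -9 + v)
z = -865203/1009600 (z = 1413/(-1600) + (-9 + 42)/1262 = 1413*(-1/1600) + 33*(1/1262) = -1413/1600 + 33/1262 = -865203/1009600 ≈ -0.85698)
(-632 + Z(27, 63))*(1624 + z) = (-632 + (27**2 + 43*63))*(1624 - 865203/1009600) = (-632 + (729 + 2709))*(1638725197/1009600) = (-632 + 3438)*(1638725197/1009600) = 2806*(1638725197/1009600) = 2299131451391/504800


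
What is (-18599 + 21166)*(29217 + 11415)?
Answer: 104302344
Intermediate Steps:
(-18599 + 21166)*(29217 + 11415) = 2567*40632 = 104302344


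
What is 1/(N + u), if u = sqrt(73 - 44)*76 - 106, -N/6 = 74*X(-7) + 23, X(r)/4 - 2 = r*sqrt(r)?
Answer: 1/(4*(-949 + 19*sqrt(29) + 3108*I*sqrt(7))) ≈ -3.0976e-6 - 3.0084e-5*I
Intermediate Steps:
X(r) = 8 + 4*r**(3/2) (X(r) = 8 + 4*(r*sqrt(r)) = 8 + 4*r**(3/2))
N = -3690 + 12432*I*sqrt(7) (N = -6*(74*(8 + 4*(-7)**(3/2)) + 23) = -6*(74*(8 + 4*(-7*I*sqrt(7))) + 23) = -6*(74*(8 - 28*I*sqrt(7)) + 23) = -6*((592 - 2072*I*sqrt(7)) + 23) = -6*(615 - 2072*I*sqrt(7)) = -3690 + 12432*I*sqrt(7) ≈ -3690.0 + 32892.0*I)
u = -106 + 76*sqrt(29) (u = sqrt(29)*76 - 106 = 76*sqrt(29) - 106 = -106 + 76*sqrt(29) ≈ 303.27)
1/(N + u) = 1/((-3690 + 12432*I*sqrt(7)) + (-106 + 76*sqrt(29))) = 1/(-3796 + 76*sqrt(29) + 12432*I*sqrt(7))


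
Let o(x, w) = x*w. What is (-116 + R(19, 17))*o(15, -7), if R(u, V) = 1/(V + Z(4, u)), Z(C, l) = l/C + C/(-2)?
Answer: 961800/79 ≈ 12175.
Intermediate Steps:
o(x, w) = w*x
Z(C, l) = -C/2 + l/C (Z(C, l) = l/C + C*(-½) = l/C - C/2 = -C/2 + l/C)
R(u, V) = 1/(-2 + V + u/4) (R(u, V) = 1/(V + (-½*4 + u/4)) = 1/(V + (-2 + u*(¼))) = 1/(V + (-2 + u/4)) = 1/(-2 + V + u/4))
(-116 + R(19, 17))*o(15, -7) = (-116 + 4/(-8 + 19 + 4*17))*(-7*15) = (-116 + 4/(-8 + 19 + 68))*(-105) = (-116 + 4/79)*(-105) = -9160/79*(-105) = 961800/79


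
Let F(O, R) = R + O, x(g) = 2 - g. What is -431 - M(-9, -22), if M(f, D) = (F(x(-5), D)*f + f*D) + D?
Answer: -742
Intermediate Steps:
F(O, R) = O + R
M(f, D) = D + D*f + f*(7 + D) (M(f, D) = (((2 - 1*(-5)) + D)*f + f*D) + D = (((2 + 5) + D)*f + D*f) + D = ((7 + D)*f + D*f) + D = (f*(7 + D) + D*f) + D = (D*f + f*(7 + D)) + D = D + D*f + f*(7 + D))
-431 - M(-9, -22) = -431 - (-22 - 22*(-9) - 9*(7 - 22)) = -431 - (-22 + 198 - 9*(-15)) = -431 - (-22 + 198 + 135) = -431 - 1*311 = -431 - 311 = -742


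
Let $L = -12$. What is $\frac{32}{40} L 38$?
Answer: $- \frac{1824}{5} \approx -364.8$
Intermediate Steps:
$\frac{32}{40} L 38 = \frac{32}{40} \left(-12\right) 38 = 32 \cdot \frac{1}{40} \left(-12\right) 38 = \frac{4}{5} \left(-12\right) 38 = \left(- \frac{48}{5}\right) 38 = - \frac{1824}{5}$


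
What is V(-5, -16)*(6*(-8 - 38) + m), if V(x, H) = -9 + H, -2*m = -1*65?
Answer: 12175/2 ≈ 6087.5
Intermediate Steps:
m = 65/2 (m = -(-1)*65/2 = -½*(-65) = 65/2 ≈ 32.500)
V(-5, -16)*(6*(-8 - 38) + m) = (-9 - 16)*(6*(-8 - 38) + 65/2) = -25*(6*(-46) + 65/2) = -25*(-276 + 65/2) = -25*(-487/2) = 12175/2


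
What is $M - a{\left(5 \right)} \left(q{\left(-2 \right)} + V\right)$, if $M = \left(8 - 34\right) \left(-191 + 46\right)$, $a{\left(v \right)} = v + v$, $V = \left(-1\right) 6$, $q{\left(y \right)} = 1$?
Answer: $3820$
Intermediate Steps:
$V = -6$
$a{\left(v \right)} = 2 v$
$M = 3770$ ($M = \left(-26\right) \left(-145\right) = 3770$)
$M - a{\left(5 \right)} \left(q{\left(-2 \right)} + V\right) = 3770 - 2 \cdot 5 \left(1 - 6\right) = 3770 - 10 \left(-5\right) = 3770 - -50 = 3770 + 50 = 3820$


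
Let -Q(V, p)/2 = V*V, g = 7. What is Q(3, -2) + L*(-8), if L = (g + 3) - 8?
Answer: -34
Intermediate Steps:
L = 2 (L = (7 + 3) - 8 = 10 - 8 = 2)
Q(V, p) = -2*V**2 (Q(V, p) = -2*V*V = -2*V**2)
Q(3, -2) + L*(-8) = -2*3**2 + 2*(-8) = -2*9 - 16 = -18 - 16 = -34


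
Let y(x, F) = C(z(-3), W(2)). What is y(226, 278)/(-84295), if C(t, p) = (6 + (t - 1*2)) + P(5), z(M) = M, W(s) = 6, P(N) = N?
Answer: -6/84295 ≈ -7.1179e-5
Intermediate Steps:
C(t, p) = 9 + t (C(t, p) = (6 + (t - 1*2)) + 5 = (6 + (t - 2)) + 5 = (6 + (-2 + t)) + 5 = (4 + t) + 5 = 9 + t)
y(x, F) = 6 (y(x, F) = 9 - 3 = 6)
y(226, 278)/(-84295) = 6/(-84295) = 6*(-1/84295) = -6/84295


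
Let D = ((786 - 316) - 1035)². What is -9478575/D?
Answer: -379143/12769 ≈ -29.692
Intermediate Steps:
D = 319225 (D = (470 - 1035)² = (-565)² = 319225)
-9478575/D = -9478575/319225 = -9478575*1/319225 = -379143/12769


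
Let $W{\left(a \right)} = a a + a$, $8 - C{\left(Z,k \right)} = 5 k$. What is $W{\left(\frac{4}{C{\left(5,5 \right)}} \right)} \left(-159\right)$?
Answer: $\frac{8268}{289} \approx 28.609$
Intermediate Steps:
$C{\left(Z,k \right)} = 8 - 5 k$
$W{\left(a \right)} = a + a^{2}$ ($W{\left(a \right)} = a^{2} + a = a + a^{2}$)
$W{\left(\frac{4}{C{\left(5,5 \right)}} \right)} \left(-159\right) = \frac{4}{8 - 25} \left(1 + \frac{4}{8 - 25}\right) \left(-159\right) = \frac{4}{-17} \left(1 + \frac{4}{-17}\right) \left(-159\right) = 4 \left(- \frac{1}{17}\right) \left(1 + 4 \left(- \frac{1}{17}\right)\right) \left(-159\right) = - \frac{4 \left(1 - \frac{4}{17}\right)}{17} \left(-159\right) = \left(- \frac{4}{17}\right) \frac{13}{17} \left(-159\right) = \left(- \frac{52}{289}\right) \left(-159\right) = \frac{8268}{289}$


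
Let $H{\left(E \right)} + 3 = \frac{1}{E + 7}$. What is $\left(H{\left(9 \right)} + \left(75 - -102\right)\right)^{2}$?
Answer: $\frac{7756225}{256} \approx 30298.0$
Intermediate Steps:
$H{\left(E \right)} = -3 + \frac{1}{7 + E}$ ($H{\left(E \right)} = -3 + \frac{1}{E + 7} = -3 + \frac{1}{7 + E}$)
$\left(H{\left(9 \right)} + \left(75 - -102\right)\right)^{2} = \left(\frac{-20 - 27}{7 + 9} + \left(75 - -102\right)\right)^{2} = \left(\frac{-20 - 27}{16} + \left(75 + 102\right)\right)^{2} = \left(\frac{1}{16} \left(-47\right) + 177\right)^{2} = \left(- \frac{47}{16} + 177\right)^{2} = \left(\frac{2785}{16}\right)^{2} = \frac{7756225}{256}$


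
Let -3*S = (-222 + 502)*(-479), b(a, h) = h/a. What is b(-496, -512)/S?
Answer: 12/519715 ≈ 2.3090e-5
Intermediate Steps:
S = 134120/3 (S = -(-222 + 502)*(-479)/3 = -280*(-479)/3 = -⅓*(-134120) = 134120/3 ≈ 44707.)
b(-496, -512)/S = (-512/(-496))/(134120/3) = -512*(-1/496)*(3/134120) = (32/31)*(3/134120) = 12/519715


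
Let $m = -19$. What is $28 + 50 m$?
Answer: $-922$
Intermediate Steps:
$28 + 50 m = 28 + 50 \left(-19\right) = 28 - 950 = -922$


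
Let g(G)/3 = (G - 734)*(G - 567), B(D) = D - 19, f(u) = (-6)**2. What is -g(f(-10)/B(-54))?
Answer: -6663698658/5329 ≈ -1.2505e+6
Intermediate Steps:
f(u) = 36
B(D) = -19 + D
g(G) = 3*(-734 + G)*(-567 + G) (g(G) = 3*((G - 734)*(G - 567)) = 3*((-734 + G)*(-567 + G)) = 3*(-734 + G)*(-567 + G))
-g(f(-10)/B(-54)) = -(1248534 - 140508/(-19 - 54) + 3*(36/(-19 - 54))**2) = -(1248534 - 140508/(-73) + 3*(36/(-73))**2) = -(1248534 - 140508*(-1)/73 + 3*(36*(-1/73))**2) = -(1248534 - 3903*(-36/73) + 3*(-36/73)**2) = -(1248534 + 140508/73 + 3*(1296/5329)) = -(1248534 + 140508/73 + 3888/5329) = -1*6663698658/5329 = -6663698658/5329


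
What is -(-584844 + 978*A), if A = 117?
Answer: 470418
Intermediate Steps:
-(-584844 + 978*A) = -978/(1/((-130 - 468) + 117)) = -978/(1/(-598 + 117)) = -978/(1/(-481)) = -978/(-1/481) = -978*(-481) = 470418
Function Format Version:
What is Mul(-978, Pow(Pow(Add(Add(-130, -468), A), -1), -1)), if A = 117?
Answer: 470418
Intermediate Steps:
Mul(-978, Pow(Pow(Add(Add(-130, -468), A), -1), -1)) = Mul(-978, Pow(Pow(Add(Add(-130, -468), 117), -1), -1)) = Mul(-978, Pow(Pow(Add(-598, 117), -1), -1)) = Mul(-978, Pow(Pow(-481, -1), -1)) = Mul(-978, Pow(Rational(-1, 481), -1)) = Mul(-978, -481) = 470418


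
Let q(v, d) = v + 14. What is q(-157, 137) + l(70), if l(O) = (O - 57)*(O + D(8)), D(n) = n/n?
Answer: 780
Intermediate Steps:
D(n) = 1
q(v, d) = 14 + v
l(O) = (1 + O)*(-57 + O) (l(O) = (O - 57)*(O + 1) = (-57 + O)*(1 + O) = (1 + O)*(-57 + O))
q(-157, 137) + l(70) = (14 - 157) + (-57 + 70² - 56*70) = -143 + (-57 + 4900 - 3920) = -143 + 923 = 780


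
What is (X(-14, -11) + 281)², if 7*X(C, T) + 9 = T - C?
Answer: 3845521/49 ≈ 78480.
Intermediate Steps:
X(C, T) = -9/7 - C/7 + T/7 (X(C, T) = -9/7 + (T - C)/7 = -9/7 + (-C/7 + T/7) = -9/7 - C/7 + T/7)
(X(-14, -11) + 281)² = ((-9/7 - ⅐*(-14) + (⅐)*(-11)) + 281)² = ((-9/7 + 2 - 11/7) + 281)² = (-6/7 + 281)² = (1961/7)² = 3845521/49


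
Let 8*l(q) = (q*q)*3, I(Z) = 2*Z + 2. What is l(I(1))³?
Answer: 216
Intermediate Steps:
I(Z) = 2 + 2*Z
l(q) = 3*q²/8 (l(q) = ((q*q)*3)/8 = (q²*3)/8 = (3*q²)/8 = 3*q²/8)
l(I(1))³ = (3*(2 + 2*1)²/8)³ = (3*(2 + 2)²/8)³ = ((3/8)*4²)³ = ((3/8)*16)³ = 6³ = 216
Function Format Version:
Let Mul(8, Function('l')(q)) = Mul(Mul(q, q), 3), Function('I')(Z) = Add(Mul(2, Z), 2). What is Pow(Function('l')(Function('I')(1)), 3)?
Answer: 216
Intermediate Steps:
Function('I')(Z) = Add(2, Mul(2, Z))
Function('l')(q) = Mul(Rational(3, 8), Pow(q, 2)) (Function('l')(q) = Mul(Rational(1, 8), Mul(Mul(q, q), 3)) = Mul(Rational(1, 8), Mul(Pow(q, 2), 3)) = Mul(Rational(1, 8), Mul(3, Pow(q, 2))) = Mul(Rational(3, 8), Pow(q, 2)))
Pow(Function('l')(Function('I')(1)), 3) = Pow(Mul(Rational(3, 8), Pow(Add(2, Mul(2, 1)), 2)), 3) = Pow(Mul(Rational(3, 8), Pow(Add(2, 2), 2)), 3) = Pow(Mul(Rational(3, 8), Pow(4, 2)), 3) = Pow(Mul(Rational(3, 8), 16), 3) = Pow(6, 3) = 216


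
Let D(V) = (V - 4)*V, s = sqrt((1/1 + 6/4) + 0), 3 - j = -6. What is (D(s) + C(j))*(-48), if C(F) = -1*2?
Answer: -24 + 96*sqrt(10) ≈ 279.58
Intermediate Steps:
j = 9 (j = 3 - 1*(-6) = 3 + 6 = 9)
C(F) = -2
s = sqrt(10)/2 (s = sqrt((1*1 + 6*(1/4)) + 0) = sqrt((1 + 3/2) + 0) = sqrt(5/2 + 0) = sqrt(5/2) = sqrt(10)/2 ≈ 1.5811)
D(V) = V*(-4 + V) (D(V) = (-4 + V)*V = V*(-4 + V))
(D(s) + C(j))*(-48) = ((sqrt(10)/2)*(-4 + sqrt(10)/2) - 2)*(-48) = (sqrt(10)*(-4 + sqrt(10)/2)/2 - 2)*(-48) = (-2 + sqrt(10)*(-4 + sqrt(10)/2)/2)*(-48) = 96 - 24*sqrt(10)*(-4 + sqrt(10)/2)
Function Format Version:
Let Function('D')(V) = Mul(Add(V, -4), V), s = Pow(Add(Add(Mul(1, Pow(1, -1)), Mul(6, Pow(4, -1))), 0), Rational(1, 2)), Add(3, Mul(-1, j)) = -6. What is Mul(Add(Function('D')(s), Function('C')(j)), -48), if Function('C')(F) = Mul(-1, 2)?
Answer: Add(-24, Mul(96, Pow(10, Rational(1, 2)))) ≈ 279.58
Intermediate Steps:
j = 9 (j = Add(3, Mul(-1, -6)) = Add(3, 6) = 9)
Function('C')(F) = -2
s = Mul(Rational(1, 2), Pow(10, Rational(1, 2))) (s = Pow(Add(Add(Mul(1, 1), Mul(6, Rational(1, 4))), 0), Rational(1, 2)) = Pow(Add(Add(1, Rational(3, 2)), 0), Rational(1, 2)) = Pow(Add(Rational(5, 2), 0), Rational(1, 2)) = Pow(Rational(5, 2), Rational(1, 2)) = Mul(Rational(1, 2), Pow(10, Rational(1, 2))) ≈ 1.5811)
Function('D')(V) = Mul(V, Add(-4, V)) (Function('D')(V) = Mul(Add(-4, V), V) = Mul(V, Add(-4, V)))
Mul(Add(Function('D')(s), Function('C')(j)), -48) = Mul(Add(Mul(Mul(Rational(1, 2), Pow(10, Rational(1, 2))), Add(-4, Mul(Rational(1, 2), Pow(10, Rational(1, 2))))), -2), -48) = Mul(Add(Mul(Rational(1, 2), Pow(10, Rational(1, 2)), Add(-4, Mul(Rational(1, 2), Pow(10, Rational(1, 2))))), -2), -48) = Mul(Add(-2, Mul(Rational(1, 2), Pow(10, Rational(1, 2)), Add(-4, Mul(Rational(1, 2), Pow(10, Rational(1, 2)))))), -48) = Add(96, Mul(-24, Pow(10, Rational(1, 2)), Add(-4, Mul(Rational(1, 2), Pow(10, Rational(1, 2))))))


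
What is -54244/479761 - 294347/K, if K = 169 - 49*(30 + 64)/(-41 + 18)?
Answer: -3248433548833/4074610173 ≈ -797.24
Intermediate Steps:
K = 8493/23 (K = 169 - 4606/(-23) = 169 - 4606*(-1)/23 = 169 - 49*(-94/23) = 169 + 4606/23 = 8493/23 ≈ 369.26)
-54244/479761 - 294347/K = -54244/479761 - 294347/8493/23 = -54244*1/479761 - 294347*23/8493 = -54244/479761 - 6769981/8493 = -3248433548833/4074610173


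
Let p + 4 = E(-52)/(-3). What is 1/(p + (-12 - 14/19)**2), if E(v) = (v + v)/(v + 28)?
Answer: 3249/509387 ≈ 0.0063783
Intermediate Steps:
E(v) = 2*v/(28 + v) (E(v) = (2*v)/(28 + v) = 2*v/(28 + v))
p = -49/9 (p = -4 + (2*(-52)/(28 - 52))/(-3) = -4 + (2*(-52)/(-24))*(-1/3) = -4 + (2*(-52)*(-1/24))*(-1/3) = -4 + (13/3)*(-1/3) = -4 - 13/9 = -49/9 ≈ -5.4444)
1/(p + (-12 - 14/19)**2) = 1/(-49/9 + (-12 - 14/19)**2) = 1/(-49/9 + (-242/19)**2) = 1/(-49/9 + 58564/361) = 1/(509387/3249) = 3249/509387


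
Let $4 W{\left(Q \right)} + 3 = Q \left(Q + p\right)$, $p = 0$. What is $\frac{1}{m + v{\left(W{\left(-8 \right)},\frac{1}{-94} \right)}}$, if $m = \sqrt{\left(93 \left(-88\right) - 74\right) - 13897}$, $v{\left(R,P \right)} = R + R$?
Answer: $\frac{122}{92341} - \frac{4 i \sqrt{22155}}{92341} \approx 0.0013212 - 0.0064477 i$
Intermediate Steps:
$W{\left(Q \right)} = - \frac{3}{4} + \frac{Q^{2}}{4}$ ($W{\left(Q \right)} = - \frac{3}{4} + \frac{Q \left(Q + 0\right)}{4} = - \frac{3}{4} + \frac{Q Q}{4} = - \frac{3}{4} + \frac{Q^{2}}{4}$)
$v{\left(R,P \right)} = 2 R$
$m = i \sqrt{22155}$ ($m = \sqrt{\left(-8184 - 74\right) - 13897} = \sqrt{-8258 - 13897} = \sqrt{-22155} = i \sqrt{22155} \approx 148.85 i$)
$\frac{1}{m + v{\left(W{\left(-8 \right)},\frac{1}{-94} \right)}} = \frac{1}{i \sqrt{22155} + 2 \left(- \frac{3}{4} + \frac{\left(-8\right)^{2}}{4}\right)} = \frac{1}{i \sqrt{22155} + 2 \left(- \frac{3}{4} + \frac{1}{4} \cdot 64\right)} = \frac{1}{i \sqrt{22155} + 2 \left(- \frac{3}{4} + 16\right)} = \frac{1}{i \sqrt{22155} + 2 \cdot \frac{61}{4}} = \frac{1}{i \sqrt{22155} + \frac{61}{2}} = \frac{1}{\frac{61}{2} + i \sqrt{22155}}$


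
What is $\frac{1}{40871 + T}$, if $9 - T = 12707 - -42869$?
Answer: $- \frac{1}{14696} \approx -6.8046 \cdot 10^{-5}$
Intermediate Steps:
$T = -55567$ ($T = 9 - \left(12707 - -42869\right) = 9 - \left(12707 + 42869\right) = 9 - 55576 = -55567$)
$\frac{1}{40871 + T} = \frac{1}{40871 - 55567} = \frac{1}{-14696} = - \frac{1}{14696}$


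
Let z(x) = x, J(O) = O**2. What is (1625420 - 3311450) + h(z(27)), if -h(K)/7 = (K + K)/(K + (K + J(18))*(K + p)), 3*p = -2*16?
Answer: -539529621/320 ≈ -1.6860e+6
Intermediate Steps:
p = -32/3 (p = (-2*16)/3 = (1/3)*(-32) = -32/3 ≈ -10.667)
h(K) = -14*K/(K + (324 + K)*(-32/3 + K)) (h(K) = -7*(K + K)/(K + (K + 18**2)*(K - 32/3)) = -7*2*K/(K + (K + 324)*(-32/3 + K)) = -7*2*K/(K + (324 + K)*(-32/3 + K)) = -14*K/(K + (324 + K)*(-32/3 + K)))
(1625420 - 3311450) + h(z(27)) = (1625420 - 3311450) - 42*27/(-10368 + 3*27**2 + 943*27) = -1686030 - 42*27/(-10368 + 3*729 + 25461) = -1686030 - 42*27/(-10368 + 2187 + 25461) = -1686030 - 42*27/17280 = -1686030 - 42*27*1/17280 = -1686030 - 21/320 = -539529621/320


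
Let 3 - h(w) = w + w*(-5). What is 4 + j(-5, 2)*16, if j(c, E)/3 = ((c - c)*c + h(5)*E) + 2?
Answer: 2308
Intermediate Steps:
h(w) = 3 + 4*w (h(w) = 3 - (w + w*(-5)) = 3 - (w - 5*w) = 3 - (-4)*w = 3 + 4*w)
j(c, E) = 6 + 69*E (j(c, E) = 3*(((c - c)*c + (3 + 4*5)*E) + 2) = 3*((0*c + (3 + 20)*E) + 2) = 3*((0 + 23*E) + 2) = 3*(23*E + 2) = 3*(2 + 23*E) = 6 + 69*E)
4 + j(-5, 2)*16 = 4 + (6 + 69*2)*16 = 4 + (6 + 138)*16 = 4 + 144*16 = 4 + 2304 = 2308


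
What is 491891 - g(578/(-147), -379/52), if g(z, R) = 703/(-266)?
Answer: 6886511/14 ≈ 4.9189e+5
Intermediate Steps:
g(z, R) = -37/14 (g(z, R) = 703*(-1/266) = -37/14)
491891 - g(578/(-147), -379/52) = 491891 - 1*(-37/14) = 491891 + 37/14 = 6886511/14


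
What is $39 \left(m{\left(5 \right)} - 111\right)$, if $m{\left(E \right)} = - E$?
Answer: $-4524$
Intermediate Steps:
$39 \left(m{\left(5 \right)} - 111\right) = 39 \left(\left(-1\right) 5 - 111\right) = 39 \left(-5 - 111\right) = 39 \left(-116\right) = -4524$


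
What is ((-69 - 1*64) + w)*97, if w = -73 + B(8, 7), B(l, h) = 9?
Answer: -19109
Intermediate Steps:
w = -64 (w = -73 + 9 = -64)
((-69 - 1*64) + w)*97 = ((-69 - 1*64) - 64)*97 = ((-69 - 64) - 64)*97 = (-133 - 64)*97 = -197*97 = -19109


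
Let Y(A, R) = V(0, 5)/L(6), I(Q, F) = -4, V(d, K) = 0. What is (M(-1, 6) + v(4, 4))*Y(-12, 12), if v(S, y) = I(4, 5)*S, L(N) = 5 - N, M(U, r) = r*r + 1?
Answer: 0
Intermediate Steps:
M(U, r) = 1 + r² (M(U, r) = r² + 1 = 1 + r²)
Y(A, R) = 0 (Y(A, R) = 0/(5 - 1*6) = 0/(5 - 6) = 0/(-1) = 0*(-1) = 0)
v(S, y) = -4*S
(M(-1, 6) + v(4, 4))*Y(-12, 12) = ((1 + 6²) - 4*4)*0 = ((1 + 36) - 16)*0 = (37 - 16)*0 = 21*0 = 0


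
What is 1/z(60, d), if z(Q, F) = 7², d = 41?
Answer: 1/49 ≈ 0.020408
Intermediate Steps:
z(Q, F) = 49
1/z(60, d) = 1/49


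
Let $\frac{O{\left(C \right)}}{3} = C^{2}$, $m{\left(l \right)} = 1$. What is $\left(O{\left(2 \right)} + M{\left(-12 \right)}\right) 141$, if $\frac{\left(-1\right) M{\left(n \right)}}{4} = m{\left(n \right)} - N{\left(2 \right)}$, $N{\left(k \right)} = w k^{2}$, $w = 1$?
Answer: $3384$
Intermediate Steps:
$N{\left(k \right)} = k^{2}$ ($N{\left(k \right)} = 1 k^{2} = k^{2}$)
$M{\left(n \right)} = 12$ ($M{\left(n \right)} = - 4 \left(1 - 2^{2}\right) = - 4 \left(1 - 4\right) = \left(-4\right) \left(-3\right) = 12$)
$O{\left(C \right)} = 3 C^{2}$
$\left(O{\left(2 \right)} + M{\left(-12 \right)}\right) 141 = \left(3 \cdot 2^{2} + 12\right) 141 = \left(3 \cdot 4 + 12\right) 141 = \left(12 + 12\right) 141 = 24 \cdot 141 = 3384$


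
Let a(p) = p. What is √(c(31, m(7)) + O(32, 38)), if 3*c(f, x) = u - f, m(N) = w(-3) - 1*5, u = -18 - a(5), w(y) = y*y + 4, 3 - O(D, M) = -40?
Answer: 5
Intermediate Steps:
O(D, M) = 43 (O(D, M) = 3 - 1*(-40) = 3 + 40 = 43)
w(y) = 4 + y² (w(y) = y² + 4 = 4 + y²)
u = -23 (u = -18 - 1*5 = -18 - 5 = -23)
m(N) = 8 (m(N) = (4 + (-3)²) - 1*5 = (4 + 9) - 5 = 13 - 5 = 8)
c(f, x) = -23/3 - f/3 (c(f, x) = (-23 - f)/3 = -23/3 - f/3)
√(c(31, m(7)) + O(32, 38)) = √((-23/3 - ⅓*31) + 43) = √((-23/3 - 31/3) + 43) = √(-18 + 43) = √25 = 5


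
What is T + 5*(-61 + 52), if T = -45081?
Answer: -45126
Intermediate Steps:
T + 5*(-61 + 52) = -45081 + 5*(-61 + 52) = -45081 + 5*(-9) = -45081 - 45 = -45126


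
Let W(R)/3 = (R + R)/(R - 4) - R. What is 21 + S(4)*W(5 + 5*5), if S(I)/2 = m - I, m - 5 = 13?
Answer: -29967/13 ≈ -2305.2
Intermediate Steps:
m = 18 (m = 5 + 13 = 18)
S(I) = 36 - 2*I (S(I) = 2*(18 - I) = 36 - 2*I)
W(R) = -3*R + 6*R/(-4 + R) (W(R) = 3*((R + R)/(R - 4) - R) = 3*((2*R)/(-4 + R) - R) = 3*(2*R/(-4 + R) - R) = 3*(-R + 2*R/(-4 + R)) = -3*R + 6*R/(-4 + R))
21 + S(4)*W(5 + 5*5) = 21 + (36 - 2*4)*(3*(5 + 5*5)*(6 - (5 + 5*5))/(-4 + (5 + 5*5))) = 21 + (36 - 8)*(3*(5 + 25)*(6 - (5 + 25))/(-4 + (5 + 25))) = 21 + 28*(3*30*(6 - 1*30)/(-4 + 30)) = 21 + 28*(3*30*(6 - 30)/26) = 21 + 28*(3*30*(1/26)*(-24)) = 21 + 28*(-1080/13) = 21 - 30240/13 = -29967/13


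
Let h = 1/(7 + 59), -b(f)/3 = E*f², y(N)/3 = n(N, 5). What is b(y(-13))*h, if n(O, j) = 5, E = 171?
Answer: -38475/22 ≈ -1748.9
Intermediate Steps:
y(N) = 15 (y(N) = 3*5 = 15)
b(f) = -513*f²
h = 1/66 ≈ 0.015152
b(y(-13))*h = -513*15²*(1/66) = -513*225*(1/66) = -115425*1/66 = -38475/22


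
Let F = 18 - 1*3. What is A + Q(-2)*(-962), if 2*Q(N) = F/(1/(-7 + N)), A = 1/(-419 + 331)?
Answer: 5714279/88 ≈ 64935.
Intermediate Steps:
A = -1/88 (A = 1/(-88) = -1/88 ≈ -0.011364)
F = 15 (F = 18 - 3 = 15)
Q(N) = -105/2 + 15*N/2 (Q(N) = (15/(1/(-7 + N)))/2 = (15*(-7 + N))/2 = (-105 + 15*N)/2 = -105/2 + 15*N/2)
A + Q(-2)*(-962) = -1/88 + (-105/2 + (15/2)*(-2))*(-962) = -1/88 + (-105/2 - 15)*(-962) = -1/88 - 135/2*(-962) = -1/88 + 64935 = 5714279/88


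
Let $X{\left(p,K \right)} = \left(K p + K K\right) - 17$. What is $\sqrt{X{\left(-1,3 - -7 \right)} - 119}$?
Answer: $i \sqrt{46} \approx 6.7823 i$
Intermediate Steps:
$X{\left(p,K \right)} = -17 + K^{2} + K p$ ($X{\left(p,K \right)} = \left(K p + K^{2}\right) - 17 = \left(K^{2} + K p\right) - 17 = -17 + K^{2} + K p$)
$\sqrt{X{\left(-1,3 - -7 \right)} - 119} = \sqrt{\left(-17 + \left(3 - -7\right)^{2} + \left(3 - -7\right) \left(-1\right)\right) - 119} = \sqrt{\left(-17 + \left(3 + 7\right)^{2} + \left(3 + 7\right) \left(-1\right)\right) - 119} = \sqrt{\left(-17 + 10^{2} + 10 \left(-1\right)\right) - 119} = \sqrt{\left(-17 + 100 - 10\right) - 119} = \sqrt{73 - 119} = \sqrt{-46} = i \sqrt{46}$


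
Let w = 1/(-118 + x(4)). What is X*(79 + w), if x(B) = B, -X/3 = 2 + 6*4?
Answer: -117065/19 ≈ -6161.3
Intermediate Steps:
X = -78 (X = -3*(2 + 6*4) = -3*(2 + 24) = -3*26 = -78)
w = -1/114 (w = 1/(-118 + 4) = 1/(-114) = -1/114 ≈ -0.0087719)
X*(79 + w) = -78*(79 - 1/114) = -78*9005/114 = -117065/19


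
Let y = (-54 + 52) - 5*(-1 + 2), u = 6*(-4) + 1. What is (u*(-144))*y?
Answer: -23184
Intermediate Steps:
u = -23 (u = -24 + 1 = -23)
y = -7 (y = -2 - 5*1 = -2 - 5 = -7)
(u*(-144))*y = -23*(-144)*(-7) = 3312*(-7) = -23184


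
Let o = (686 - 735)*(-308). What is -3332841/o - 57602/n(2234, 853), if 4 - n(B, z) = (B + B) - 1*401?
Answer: -12672003599/61318796 ≈ -206.66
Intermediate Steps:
n(B, z) = 405 - 2*B (n(B, z) = 4 - ((B + B) - 1*401) = 4 - (2*B - 401) = 4 - (-401 + 2*B) = 4 + (401 - 2*B) = 405 - 2*B)
o = 15092 (o = -49*(-308) = 15092)
-3332841/o - 57602/n(2234, 853) = -3332841/15092 - 57602/(405 - 2*2234) = -3332841*1/15092 - 57602/(405 - 4468) = -3332841/15092 - 57602/(-4063) = -3332841/15092 - 57602*(-1/4063) = -3332841/15092 + 57602/4063 = -12672003599/61318796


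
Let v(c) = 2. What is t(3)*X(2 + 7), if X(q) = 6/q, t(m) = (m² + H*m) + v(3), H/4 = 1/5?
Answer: 134/15 ≈ 8.9333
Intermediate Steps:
H = ⅘ (H = 4*(1/5) = 4*(1*(⅕)) = 4*(⅕) = ⅘ ≈ 0.80000)
t(m) = 2 + m² + 4*m/5 (t(m) = (m² + 4*m/5) + 2 = 2 + m² + 4*m/5)
t(3)*X(2 + 7) = (2 + 3² + (⅘)*3)*(6/(2 + 7)) = (2 + 9 + 12/5)*(6/9) = 67*(6*(⅑))/5 = (67/5)*(⅔) = 134/15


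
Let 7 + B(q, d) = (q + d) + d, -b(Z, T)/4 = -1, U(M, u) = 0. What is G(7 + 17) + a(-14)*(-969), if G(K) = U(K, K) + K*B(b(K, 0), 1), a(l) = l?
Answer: 13542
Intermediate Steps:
b(Z, T) = 4 (b(Z, T) = -4*(-1) = 4)
B(q, d) = -7 + q + 2*d (B(q, d) = -7 + ((q + d) + d) = -7 + ((d + q) + d) = -7 + (q + 2*d) = -7 + q + 2*d)
G(K) = -K (G(K) = 0 + K*(-7 + 4 + 2*1) = 0 + K*(-7 + 4 + 2) = 0 + K*(-1) = 0 - K = -K)
G(7 + 17) + a(-14)*(-969) = -(7 + 17) - 14*(-969) = -1*24 + 13566 = -24 + 13566 = 13542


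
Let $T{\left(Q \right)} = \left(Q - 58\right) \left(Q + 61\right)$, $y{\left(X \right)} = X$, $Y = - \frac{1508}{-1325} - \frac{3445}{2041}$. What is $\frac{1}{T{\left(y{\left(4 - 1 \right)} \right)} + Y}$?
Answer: $- \frac{208025}{732362369} \approx -0.00028405$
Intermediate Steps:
$Y = - \frac{114369}{208025}$ ($Y = \left(-1508\right) \left(- \frac{1}{1325}\right) - \frac{265}{157} = \frac{1508}{1325} - \frac{265}{157} = - \frac{114369}{208025} \approx -0.54978$)
$T{\left(Q \right)} = \left(-58 + Q\right) \left(61 + Q\right)$
$\frac{1}{T{\left(y{\left(4 - 1 \right)} \right)} + Y} = \frac{1}{\left(-3538 + \left(4 - 1\right)^{2} + 3 \left(4 - 1\right)\right) - \frac{114369}{208025}} = \frac{1}{\left(-3538 + 3^{2} + 3 \cdot 3\right) - \frac{114369}{208025}} = \frac{1}{\left(-3538 + 9 + 9\right) - \frac{114369}{208025}} = \frac{1}{-3520 - \frac{114369}{208025}} = \frac{1}{- \frac{732362369}{208025}} = - \frac{208025}{732362369}$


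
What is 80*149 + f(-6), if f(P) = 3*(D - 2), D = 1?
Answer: 11917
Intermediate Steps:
f(P) = -3 (f(P) = 3*(1 - 2) = 3*(-1) = -3)
80*149 + f(-6) = 80*149 - 3 = 11920 - 3 = 11917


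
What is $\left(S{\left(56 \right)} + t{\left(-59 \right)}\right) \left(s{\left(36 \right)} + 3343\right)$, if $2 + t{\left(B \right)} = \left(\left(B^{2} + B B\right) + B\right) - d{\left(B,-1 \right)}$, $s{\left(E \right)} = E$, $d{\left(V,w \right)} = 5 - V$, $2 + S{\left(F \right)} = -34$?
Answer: $22980579$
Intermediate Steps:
$S{\left(F \right)} = -36$ ($S{\left(F \right)} = -2 - 34 = -36$)
$t{\left(B \right)} = -7 + 2 B + 2 B^{2}$ ($t{\left(B \right)} = -2 - \left(5 - B^{2} - 2 B - B B\right) = -2 + \left(\left(\left(B^{2} + B^{2}\right) + B\right) + \left(-5 + B\right)\right) = -2 + \left(\left(2 B^{2} + B\right) + \left(-5 + B\right)\right) = -2 + \left(\left(B + 2 B^{2}\right) + \left(-5 + B\right)\right) = -2 + \left(-5 + 2 B + 2 B^{2}\right) = -7 + 2 B + 2 B^{2}$)
$\left(S{\left(56 \right)} + t{\left(-59 \right)}\right) \left(s{\left(36 \right)} + 3343\right) = \left(-36 + \left(-7 + 2 \left(-59\right) + 2 \left(-59\right)^{2}\right)\right) \left(36 + 3343\right) = \left(-36 - -6837\right) 3379 = \left(-36 + 6837\right) 3379 = 6801 \cdot 3379 = 22980579$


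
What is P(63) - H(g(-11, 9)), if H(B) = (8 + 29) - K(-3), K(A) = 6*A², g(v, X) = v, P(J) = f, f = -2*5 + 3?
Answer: 10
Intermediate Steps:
f = -7 (f = -10 + 3 = -7)
P(J) = -7
H(B) = -17 (H(B) = (8 + 29) - 6*(-3)² = 37 - 6*9 = 37 - 1*54 = 37 - 54 = -17)
P(63) - H(g(-11, 9)) = -7 - 1*(-17) = -7 + 17 = 10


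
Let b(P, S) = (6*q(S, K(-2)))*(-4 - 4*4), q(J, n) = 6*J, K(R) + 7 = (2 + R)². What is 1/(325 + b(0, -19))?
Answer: 1/14005 ≈ 7.1403e-5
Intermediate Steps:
K(R) = -7 + (2 + R)²
b(P, S) = -720*S (b(P, S) = (6*(6*S))*(-4 - 4*4) = (36*S)*(-4 - 16) = (36*S)*(-20) = -720*S)
1/(325 + b(0, -19)) = 1/(325 - 720*(-19)) = 1/(325 + 13680) = 1/14005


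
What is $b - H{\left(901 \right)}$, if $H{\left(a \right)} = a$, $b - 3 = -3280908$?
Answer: $-3281806$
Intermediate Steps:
$b = -3280905$ ($b = 3 - 3280908 = -3280905$)
$b - H{\left(901 \right)} = -3280905 - 901 = -3281806$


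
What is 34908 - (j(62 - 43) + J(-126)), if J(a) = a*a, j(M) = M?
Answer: 19013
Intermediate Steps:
J(a) = a**2
34908 - (j(62 - 43) + J(-126)) = 34908 - ((62 - 43) + (-126)**2) = 34908 - (19 + 15876) = 34908 - 1*15895 = 34908 - 15895 = 19013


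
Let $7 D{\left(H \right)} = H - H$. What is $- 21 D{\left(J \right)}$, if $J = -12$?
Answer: $0$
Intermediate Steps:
$D{\left(H \right)} = 0$ ($D{\left(H \right)} = \frac{H - H}{7} = \frac{1}{7} \cdot 0 = 0$)
$- 21 D{\left(J \right)} = \left(-21\right) 0 = 0$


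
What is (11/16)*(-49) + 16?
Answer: -283/16 ≈ -17.688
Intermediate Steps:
(11/16)*(-49) + 16 = -539/16 + 16 = -283/16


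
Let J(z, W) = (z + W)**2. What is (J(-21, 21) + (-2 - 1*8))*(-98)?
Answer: 980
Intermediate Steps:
J(z, W) = (W + z)**2
(J(-21, 21) + (-2 - 1*8))*(-98) = ((21 - 21)**2 + (-2 - 1*8))*(-98) = (0**2 + (-2 - 8))*(-98) = (0 - 10)*(-98) = -10*(-98) = 980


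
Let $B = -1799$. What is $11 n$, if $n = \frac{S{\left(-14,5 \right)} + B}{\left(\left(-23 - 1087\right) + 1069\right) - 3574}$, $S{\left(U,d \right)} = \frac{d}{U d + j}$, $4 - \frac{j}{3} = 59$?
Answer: $\frac{930094}{169905} \approx 5.4742$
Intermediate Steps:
$j = -165$ ($j = 12 - 177 = -165$)
$S{\left(U,d \right)} = \frac{d}{-165 + U d}$ ($S{\left(U,d \right)} = \frac{d}{U d - 165} = \frac{d}{-165 + U d}$)
$n = \frac{84554}{169905}$ ($n = \frac{\frac{5}{-165 - 70} - 1799}{\left(\left(-23 - 1087\right) + 1069\right) - 3574} = \frac{\frac{5}{-165 - 70} - 1799}{\left(-1110 + 1069\right) - 3574} = \frac{\frac{5}{-235} - 1799}{-41 - 3574} = \frac{5 \left(- \frac{1}{235}\right) - 1799}{-3615} = \left(- \frac{1}{47} - 1799\right) \left(- \frac{1}{3615}\right) = \left(- \frac{84554}{47}\right) \left(- \frac{1}{3615}\right) = \frac{84554}{169905} \approx 0.49765$)
$11 n = 11 \cdot \frac{84554}{169905} = \frac{930094}{169905}$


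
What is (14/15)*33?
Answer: 154/5 ≈ 30.800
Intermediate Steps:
(14/15)*33 = 154/5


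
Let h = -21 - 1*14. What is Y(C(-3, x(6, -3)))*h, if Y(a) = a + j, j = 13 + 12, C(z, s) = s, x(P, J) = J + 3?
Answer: -875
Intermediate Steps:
x(P, J) = 3 + J
j = 25
Y(a) = 25 + a (Y(a) = a + 25 = 25 + a)
h = -35 (h = -21 - 14 = -35)
Y(C(-3, x(6, -3)))*h = (25 + (3 - 3))*(-35) = (25 + 0)*(-35) = 25*(-35) = -875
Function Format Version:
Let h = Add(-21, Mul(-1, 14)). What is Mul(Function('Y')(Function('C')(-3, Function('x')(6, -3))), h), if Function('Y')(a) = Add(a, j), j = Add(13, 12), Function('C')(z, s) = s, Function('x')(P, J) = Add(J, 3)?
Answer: -875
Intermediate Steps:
Function('x')(P, J) = Add(3, J)
j = 25
Function('Y')(a) = Add(25, a) (Function('Y')(a) = Add(a, 25) = Add(25, a))
h = -35 (h = Add(-21, -14) = -35)
Mul(Function('Y')(Function('C')(-3, Function('x')(6, -3))), h) = Mul(Add(25, Add(3, -3)), -35) = Mul(Add(25, 0), -35) = Mul(25, -35) = -875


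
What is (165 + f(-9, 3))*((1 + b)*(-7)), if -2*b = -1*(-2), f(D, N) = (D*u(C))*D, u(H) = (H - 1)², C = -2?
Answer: 0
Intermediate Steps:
u(H) = (-1 + H)²
f(D, N) = 9*D² (f(D, N) = (D*(-1 - 2)²)*D = (D*(-3)²)*D = (D*9)*D = (9*D)*D = 9*D²)
b = -1 (b = -(-1)*(-2)/2 = -½*2 = -1)
(165 + f(-9, 3))*((1 + b)*(-7)) = (165 + 9*(-9)²)*((1 - 1)*(-7)) = (165 + 9*81)*(0*(-7)) = (165 + 729)*0 = 894*0 = 0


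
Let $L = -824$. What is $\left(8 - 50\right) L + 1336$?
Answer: $35944$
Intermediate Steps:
$\left(8 - 50\right) L + 1336 = \left(8 - 50\right) \left(-824\right) + 1336 = \left(-42\right) \left(-824\right) + 1336 = 34608 + 1336 = 35944$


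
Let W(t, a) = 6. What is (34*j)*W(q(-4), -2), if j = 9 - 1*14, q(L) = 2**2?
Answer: -1020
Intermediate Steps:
q(L) = 4
j = -5 (j = 9 - 14 = -5)
(34*j)*W(q(-4), -2) = (34*(-5))*6 = -170*6 = -1020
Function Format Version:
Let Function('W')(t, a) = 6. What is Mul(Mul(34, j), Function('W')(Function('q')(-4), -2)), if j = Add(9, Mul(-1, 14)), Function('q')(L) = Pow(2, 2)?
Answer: -1020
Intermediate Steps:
Function('q')(L) = 4
j = -5 (j = Add(9, -14) = -5)
Mul(Mul(34, j), Function('W')(Function('q')(-4), -2)) = Mul(Mul(34, -5), 6) = Mul(-170, 6) = -1020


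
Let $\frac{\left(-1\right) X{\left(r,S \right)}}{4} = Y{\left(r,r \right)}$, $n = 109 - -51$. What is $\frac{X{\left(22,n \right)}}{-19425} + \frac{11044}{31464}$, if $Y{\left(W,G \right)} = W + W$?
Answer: $\frac{18338947}{50932350} \approx 0.36006$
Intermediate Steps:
$Y{\left(W,G \right)} = 2 W$
$n = 160$ ($n = 109 + 51 = 160$)
$X{\left(r,S \right)} = - 8 r$ ($X{\left(r,S \right)} = - 4 \cdot 2 r = - 8 r$)
$\frac{X{\left(22,n \right)}}{-19425} + \frac{11044}{31464} = \frac{\left(-8\right) 22}{-19425} + \frac{11044}{31464} = \left(-176\right) \left(- \frac{1}{19425}\right) + 11044 \cdot \frac{1}{31464} = \frac{176}{19425} + \frac{2761}{7866} = \frac{18338947}{50932350}$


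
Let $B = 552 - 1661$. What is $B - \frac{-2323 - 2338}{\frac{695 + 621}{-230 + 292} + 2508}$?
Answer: $- \frac{86807763}{78406} \approx -1107.2$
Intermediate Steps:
$B = -1109$ ($B = 552 - 1661 = -1109$)
$B - \frac{-2323 - 2338}{\frac{695 + 621}{-230 + 292} + 2508} = -1109 - \frac{-2323 - 2338}{\frac{695 + 621}{-230 + 292} + 2508} = -1109 - - \frac{4661}{\frac{1316}{62} + 2508} = -1109 - - \frac{4661}{1316 \cdot \frac{1}{62} + 2508} = -1109 - - \frac{4661}{\frac{658}{31} + 2508} = -1109 - - \frac{4661}{\frac{78406}{31}} = -1109 - \left(-4661\right) \frac{31}{78406} = -1109 - - \frac{144491}{78406} = -1109 + \frac{144491}{78406} = - \frac{86807763}{78406}$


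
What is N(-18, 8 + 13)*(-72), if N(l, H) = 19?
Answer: -1368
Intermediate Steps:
N(-18, 8 + 13)*(-72) = 19*(-72) = -1368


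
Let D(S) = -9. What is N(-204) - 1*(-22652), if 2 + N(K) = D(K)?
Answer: 22641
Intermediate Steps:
N(K) = -11 (N(K) = -2 - 9 = -11)
N(-204) - 1*(-22652) = -11 - 1*(-22652) = -11 + 22652 = 22641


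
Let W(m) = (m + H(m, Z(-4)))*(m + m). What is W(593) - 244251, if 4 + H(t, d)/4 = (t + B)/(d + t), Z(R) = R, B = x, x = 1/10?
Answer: 1310077427/2945 ≈ 4.4485e+5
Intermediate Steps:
x = ⅒ ≈ 0.10000
B = ⅒ ≈ 0.10000
H(t, d) = -16 + 4*(⅒ + t)/(d + t) (H(t, d) = -16 + 4*((t + ⅒)/(d + t)) = -16 + 4*((⅒ + t)/(d + t)) = -16 + 4*(⅒ + t)/(d + t))
W(m) = 2*m*(m + (322/5 - 12*m)/(-4 + m)) (W(m) = (m + (⅖ - 16*(-4) - 12*m)/(-4 + m))*(m + m) = (m + (⅖ + 64 - 12*m)/(-4 + m))*(2*m) = (m + (322/5 - 12*m)/(-4 + m))*(2*m) = 2*m*(m + (322/5 - 12*m)/(-4 + m)))
W(593) - 244251 = (⅖)*593*(322 - 80*593 + 5*593²)/(-4 + 593) - 244251 = (⅖)*593*(322 - 47440 + 5*351649)/589 - 244251 = (⅖)*593*(1/589)*(322 - 47440 + 1758245) - 244251 = (⅖)*593*(1/589)*1711127 - 244251 = 2029396622/2945 - 244251 = 1310077427/2945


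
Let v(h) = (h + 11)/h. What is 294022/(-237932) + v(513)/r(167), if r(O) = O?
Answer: -12532241197/10191936186 ≈ -1.2296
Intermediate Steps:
v(h) = (11 + h)/h
294022/(-237932) + v(513)/r(167) = 294022/(-237932) + ((11 + 513)/513)/167 = 294022*(-1/237932) + ((1/513)*524)*(1/167) = -147011/118966 + (524/513)*(1/167) = -147011/118966 + 524/85671 = -12532241197/10191936186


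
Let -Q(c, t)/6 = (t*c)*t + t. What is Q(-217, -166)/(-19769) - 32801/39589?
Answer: -1421058531781/782634941 ≈ -1815.7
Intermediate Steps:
Q(c, t) = -6*t - 6*c*t² (Q(c, t) = -6*((t*c)*t + t) = -6*((c*t)*t + t) = -6*(c*t² + t) = -6*(t + c*t²) = -6*t - 6*c*t²)
Q(-217, -166)/(-19769) - 32801/39589 = -6*(-166)*(1 - 217*(-166))/(-19769) - 32801/39589 = -6*(-166)*(1 + 36022)*(-1/19769) - 32801*1/39589 = -6*(-166)*36023*(-1/19769) - 32801/39589 = 35878908*(-1/19769) - 32801/39589 = -35878908/19769 - 32801/39589 = -1421058531781/782634941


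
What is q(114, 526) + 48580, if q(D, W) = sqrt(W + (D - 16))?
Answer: 48580 + 4*sqrt(39) ≈ 48605.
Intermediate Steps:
q(D, W) = sqrt(-16 + D + W) (q(D, W) = sqrt(W + (-16 + D)) = sqrt(-16 + D + W))
q(114, 526) + 48580 = sqrt(-16 + 114 + 526) + 48580 = sqrt(624) + 48580 = 4*sqrt(39) + 48580 = 48580 + 4*sqrt(39)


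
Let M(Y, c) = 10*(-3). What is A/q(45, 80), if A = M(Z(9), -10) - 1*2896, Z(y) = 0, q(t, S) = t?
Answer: -2926/45 ≈ -65.022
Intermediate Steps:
M(Y, c) = -30
A = -2926 (A = -30 - 1*2896 = -30 - 2896 = -2926)
A/q(45, 80) = -2926/45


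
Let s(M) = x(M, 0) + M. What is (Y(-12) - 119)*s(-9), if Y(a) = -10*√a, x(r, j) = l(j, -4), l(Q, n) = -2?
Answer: 1309 + 220*I*√3 ≈ 1309.0 + 381.05*I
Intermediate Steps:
x(r, j) = -2
s(M) = -2 + M
(Y(-12) - 119)*s(-9) = (-20*I*√3 - 119)*(-2 - 9) = (-20*I*√3 - 119)*(-11) = (-119 - 20*I*√3)*(-11) = 1309 + 220*I*√3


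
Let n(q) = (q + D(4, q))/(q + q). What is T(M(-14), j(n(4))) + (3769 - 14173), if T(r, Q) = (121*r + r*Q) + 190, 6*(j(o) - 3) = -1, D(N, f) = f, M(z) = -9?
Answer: -22657/2 ≈ -11329.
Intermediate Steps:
n(q) = 1 (n(q) = (q + q)/(q + q) = (2*q)/((2*q)) = (2*q)*(1/(2*q)) = 1)
j(o) = 17/6 (j(o) = 3 + (1/6)*(-1) = 3 - 1/6 = 17/6)
T(r, Q) = 190 + 121*r + Q*r (T(r, Q) = (121*r + Q*r) + 190 = 190 + 121*r + Q*r)
T(M(-14), j(n(4))) + (3769 - 14173) = (190 + 121*(-9) + (17/6)*(-9)) + (3769 - 14173) = (190 - 1089 - 51/2) - 10404 = -1849/2 - 10404 = -22657/2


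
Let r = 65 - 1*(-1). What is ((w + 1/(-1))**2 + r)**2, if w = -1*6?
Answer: 13225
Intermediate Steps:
w = -6
r = 66 (r = 65 + 1 = 66)
((w + 1/(-1))**2 + r)**2 = ((-6 + 1/(-1))**2 + 66)**2 = ((-6 + 1*(-1))**2 + 66)**2 = ((-6 - 1)**2 + 66)**2 = ((-7)**2 + 66)**2 = (49 + 66)**2 = 115**2 = 13225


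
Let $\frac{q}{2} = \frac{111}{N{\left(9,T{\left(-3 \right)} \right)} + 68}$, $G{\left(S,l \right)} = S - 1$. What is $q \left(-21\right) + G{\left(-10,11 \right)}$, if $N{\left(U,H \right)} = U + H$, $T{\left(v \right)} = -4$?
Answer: $- \frac{5465}{73} \approx -74.863$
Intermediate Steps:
$G{\left(S,l \right)} = -1 + S$
$N{\left(U,H \right)} = H + U$
$q = \frac{222}{73}$ ($q = 2 \frac{111}{\left(-4 + 9\right) + 68} = 2 \frac{111}{5 + 68} = 2 \cdot \frac{111}{73} = \frac{222}{73} \approx 3.0411$)
$q \left(-21\right) + G{\left(-10,11 \right)} = \frac{222}{73} \left(-21\right) - 11 = - \frac{4662}{73} - 11 = - \frac{5465}{73}$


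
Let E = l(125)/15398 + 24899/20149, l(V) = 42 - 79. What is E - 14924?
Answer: -4629852553759/310254302 ≈ -14923.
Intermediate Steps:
l(V) = -37
E = 382649289/310254302 (E = -37/15398 + 24899/20149 = 382649289/310254302 ≈ 1.2333)
E - 14924 = 382649289/310254302 - 14924 = -4629852553759/310254302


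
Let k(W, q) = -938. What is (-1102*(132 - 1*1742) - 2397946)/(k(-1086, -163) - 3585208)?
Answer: 311863/1793073 ≈ 0.17393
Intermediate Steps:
(-1102*(132 - 1*1742) - 2397946)/(k(-1086, -163) - 3585208) = (-1102*(132 - 1*1742) - 2397946)/(-938 - 3585208) = (-1102*(132 - 1742) - 2397946)/(-3586146) = (-1102*(-1610) - 2397946)*(-1/3586146) = (1774220 - 2397946)*(-1/3586146) = -623726*(-1/3586146) = 311863/1793073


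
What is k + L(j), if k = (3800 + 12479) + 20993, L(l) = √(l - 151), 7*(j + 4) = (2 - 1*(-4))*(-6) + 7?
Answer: 37272 + I*√7798/7 ≈ 37272.0 + 12.615*I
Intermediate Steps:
j = -57/7 (j = -4 + ((2 - 1*(-4))*(-6) + 7)/7 = -4 + ((2 + 4)*(-6) + 7)/7 = -4 + (6*(-6) + 7)/7 = -4 + (-36 + 7)/7 = -4 + (⅐)*(-29) = -4 - 29/7 = -57/7 ≈ -8.1429)
L(l) = √(-151 + l)
k = 37272 (k = 16279 + 20993 = 37272)
k + L(j) = 37272 + √(-151 - 57/7) = 37272 + √(-1114/7) = 37272 + I*√7798/7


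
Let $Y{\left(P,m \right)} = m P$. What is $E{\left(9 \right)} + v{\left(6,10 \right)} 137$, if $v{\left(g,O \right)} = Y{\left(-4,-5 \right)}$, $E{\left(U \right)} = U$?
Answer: $2749$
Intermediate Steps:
$Y{\left(P,m \right)} = P m$
$v{\left(g,O \right)} = 20$ ($v{\left(g,O \right)} = \left(-4\right) \left(-5\right) = 20$)
$E{\left(9 \right)} + v{\left(6,10 \right)} 137 = 9 + 20 \cdot 137 = 9 + 2740 = 2749$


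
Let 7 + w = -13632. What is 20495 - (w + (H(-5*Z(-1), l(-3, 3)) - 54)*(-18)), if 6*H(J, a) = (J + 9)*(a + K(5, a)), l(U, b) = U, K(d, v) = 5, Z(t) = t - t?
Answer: 33216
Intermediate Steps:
Z(t) = 0
w = -13639 (w = -7 - 13632 = -13639)
H(J, a) = (5 + a)*(9 + J)/6 (H(J, a) = ((J + 9)*(a + 5))/6 = ((9 + J)*(5 + a))/6 = ((5 + a)*(9 + J))/6 = (5 + a)*(9 + J)/6)
20495 - (w + (H(-5*Z(-1), l(-3, 3)) - 54)*(-18)) = 20495 - (-13639 + ((15/2 + (3/2)*(-3) + 5*(-5*0)/6 + (1/6)*(-5*0)*(-3)) - 54)*(-18)) = 20495 - (-13639 + ((15/2 - 9/2 + (5/6)*0 + (1/6)*0*(-3)) - 54)*(-18)) = 20495 - (-13639 + ((15/2 - 9/2 + 0 + 0) - 54)*(-18)) = 20495 - (-13639 + (3 - 54)*(-18)) = 20495 - (-13639 - 51*(-18)) = 20495 - (-13639 + 918) = 20495 - 1*(-12721) = 20495 + 12721 = 33216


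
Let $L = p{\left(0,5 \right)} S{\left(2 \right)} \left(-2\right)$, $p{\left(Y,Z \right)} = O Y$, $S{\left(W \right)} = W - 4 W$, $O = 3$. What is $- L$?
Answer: $0$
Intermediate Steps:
$S{\left(W \right)} = - 3 W$
$p{\left(Y,Z \right)} = 3 Y$
$L = 0$ ($L = 3 \cdot 0 \left(\left(-3\right) 2\right) \left(-2\right) = 0 \left(-6\right) \left(-2\right) = 0 \left(-2\right) = 0$)
$- L = \left(-1\right) 0 = 0$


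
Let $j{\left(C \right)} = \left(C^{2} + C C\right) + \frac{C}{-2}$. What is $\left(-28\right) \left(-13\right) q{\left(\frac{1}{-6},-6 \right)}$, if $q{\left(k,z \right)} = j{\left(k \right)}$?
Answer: $\frac{455}{9} \approx 50.556$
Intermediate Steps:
$j{\left(C \right)} = 2 C^{2} - \frac{C}{2}$ ($j{\left(C \right)} = \left(C^{2} + C^{2}\right) + C \left(- \frac{1}{2}\right) = 2 C^{2} - \frac{C}{2}$)
$q{\left(k,z \right)} = \frac{k \left(-1 + 4 k\right)}{2}$
$\left(-28\right) \left(-13\right) q{\left(\frac{1}{-6},-6 \right)} = \left(-28\right) \left(-13\right) \frac{-1 + \frac{4}{-6}}{2 \left(-6\right)} = 364 \cdot \frac{1}{2} \left(- \frac{1}{6}\right) \left(-1 + 4 \left(- \frac{1}{6}\right)\right) = 364 \cdot \frac{1}{2} \left(- \frac{1}{6}\right) \left(-1 - \frac{2}{3}\right) = 364 \cdot \frac{1}{2} \left(- \frac{1}{6}\right) \left(- \frac{5}{3}\right) = 364 \cdot \frac{5}{36} = \frac{455}{9}$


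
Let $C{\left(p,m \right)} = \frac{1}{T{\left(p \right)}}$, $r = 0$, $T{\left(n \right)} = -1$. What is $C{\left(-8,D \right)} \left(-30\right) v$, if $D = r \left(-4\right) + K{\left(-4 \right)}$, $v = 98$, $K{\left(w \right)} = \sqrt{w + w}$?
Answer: $2940$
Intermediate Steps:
$K{\left(w \right)} = \sqrt{2} \sqrt{w}$ ($K{\left(w \right)} = \sqrt{2 w} = \sqrt{2} \sqrt{w}$)
$D = 2 i \sqrt{2}$ ($D = 0 \left(-4\right) + \sqrt{2} \sqrt{-4} = 0 + \sqrt{2} \cdot 2 i = 0 + 2 i \sqrt{2} = 2 i \sqrt{2} \approx 2.8284 i$)
$C{\left(p,m \right)} = -1$ ($C{\left(p,m \right)} = \frac{1}{-1} = -1$)
$C{\left(-8,D \right)} \left(-30\right) v = \left(-1\right) \left(-30\right) 98 = 30 \cdot 98 = 2940$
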